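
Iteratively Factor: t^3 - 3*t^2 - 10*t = (t + 2)*(t^2 - 5*t) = t*(t + 2)*(t - 5)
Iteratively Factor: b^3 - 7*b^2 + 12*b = (b - 3)*(b^2 - 4*b) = b*(b - 3)*(b - 4)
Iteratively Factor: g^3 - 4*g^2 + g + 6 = (g + 1)*(g^2 - 5*g + 6) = (g - 3)*(g + 1)*(g - 2)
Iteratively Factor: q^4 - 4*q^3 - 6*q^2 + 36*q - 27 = (q - 1)*(q^3 - 3*q^2 - 9*q + 27) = (q - 3)*(q - 1)*(q^2 - 9) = (q - 3)*(q - 1)*(q + 3)*(q - 3)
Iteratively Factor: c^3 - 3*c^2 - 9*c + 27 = (c + 3)*(c^2 - 6*c + 9) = (c - 3)*(c + 3)*(c - 3)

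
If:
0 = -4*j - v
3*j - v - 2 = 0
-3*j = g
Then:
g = -6/7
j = 2/7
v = -8/7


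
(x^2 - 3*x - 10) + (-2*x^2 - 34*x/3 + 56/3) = -x^2 - 43*x/3 + 26/3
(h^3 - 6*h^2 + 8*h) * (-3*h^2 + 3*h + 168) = -3*h^5 + 21*h^4 + 126*h^3 - 984*h^2 + 1344*h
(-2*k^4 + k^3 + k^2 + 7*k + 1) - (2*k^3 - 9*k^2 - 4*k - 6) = -2*k^4 - k^3 + 10*k^2 + 11*k + 7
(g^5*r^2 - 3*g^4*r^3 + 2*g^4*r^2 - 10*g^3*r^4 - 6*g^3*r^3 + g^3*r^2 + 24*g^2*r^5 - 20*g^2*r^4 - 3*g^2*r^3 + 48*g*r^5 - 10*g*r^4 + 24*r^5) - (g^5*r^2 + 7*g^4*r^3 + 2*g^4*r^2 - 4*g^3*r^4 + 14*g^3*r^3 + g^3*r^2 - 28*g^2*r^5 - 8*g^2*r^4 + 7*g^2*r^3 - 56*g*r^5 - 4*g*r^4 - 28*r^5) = -10*g^4*r^3 - 6*g^3*r^4 - 20*g^3*r^3 + 52*g^2*r^5 - 12*g^2*r^4 - 10*g^2*r^3 + 104*g*r^5 - 6*g*r^4 + 52*r^5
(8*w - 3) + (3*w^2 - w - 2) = 3*w^2 + 7*w - 5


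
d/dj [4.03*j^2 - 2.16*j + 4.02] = 8.06*j - 2.16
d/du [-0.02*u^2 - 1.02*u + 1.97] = -0.04*u - 1.02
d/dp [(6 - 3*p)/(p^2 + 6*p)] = 3*(p^2 - 4*p - 12)/(p^2*(p^2 + 12*p + 36))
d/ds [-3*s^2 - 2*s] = -6*s - 2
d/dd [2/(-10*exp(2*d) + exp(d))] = 2*(20*exp(d) - 1)*exp(-d)/(10*exp(d) - 1)^2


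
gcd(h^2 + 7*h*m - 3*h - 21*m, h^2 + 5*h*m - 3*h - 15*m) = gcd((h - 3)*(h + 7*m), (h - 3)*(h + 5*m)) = h - 3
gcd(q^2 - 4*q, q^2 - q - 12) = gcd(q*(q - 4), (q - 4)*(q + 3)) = q - 4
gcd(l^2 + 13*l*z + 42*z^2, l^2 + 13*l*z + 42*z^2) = l^2 + 13*l*z + 42*z^2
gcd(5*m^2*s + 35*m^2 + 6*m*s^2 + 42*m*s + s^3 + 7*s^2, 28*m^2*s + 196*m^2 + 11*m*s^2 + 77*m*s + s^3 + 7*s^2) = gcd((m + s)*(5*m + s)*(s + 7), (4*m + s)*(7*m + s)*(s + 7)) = s + 7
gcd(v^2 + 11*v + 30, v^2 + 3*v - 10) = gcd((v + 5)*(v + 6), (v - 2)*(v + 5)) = v + 5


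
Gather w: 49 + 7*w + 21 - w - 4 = 6*w + 66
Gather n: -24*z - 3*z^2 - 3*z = -3*z^2 - 27*z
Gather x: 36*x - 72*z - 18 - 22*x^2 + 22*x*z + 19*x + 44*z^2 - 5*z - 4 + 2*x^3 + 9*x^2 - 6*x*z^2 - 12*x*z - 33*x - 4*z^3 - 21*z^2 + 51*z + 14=2*x^3 - 13*x^2 + x*(-6*z^2 + 10*z + 22) - 4*z^3 + 23*z^2 - 26*z - 8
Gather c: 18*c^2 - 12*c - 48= 18*c^2 - 12*c - 48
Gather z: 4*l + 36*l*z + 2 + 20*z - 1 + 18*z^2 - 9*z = 4*l + 18*z^2 + z*(36*l + 11) + 1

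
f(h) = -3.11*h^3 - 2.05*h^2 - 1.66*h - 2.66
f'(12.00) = -1394.38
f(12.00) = -5691.86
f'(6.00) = -362.14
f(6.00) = -758.18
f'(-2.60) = -54.07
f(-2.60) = 42.46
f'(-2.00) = -30.78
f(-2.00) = 17.34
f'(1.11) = -17.71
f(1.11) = -11.28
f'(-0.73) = -3.64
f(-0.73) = -1.33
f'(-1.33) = -12.71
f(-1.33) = 3.24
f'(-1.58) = -18.47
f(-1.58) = 7.11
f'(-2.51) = -50.15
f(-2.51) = 37.77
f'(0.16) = -2.55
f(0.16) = -2.99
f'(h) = -9.33*h^2 - 4.1*h - 1.66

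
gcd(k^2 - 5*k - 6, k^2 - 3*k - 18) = k - 6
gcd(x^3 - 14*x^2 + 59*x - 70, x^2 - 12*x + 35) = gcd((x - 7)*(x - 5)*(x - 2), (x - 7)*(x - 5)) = x^2 - 12*x + 35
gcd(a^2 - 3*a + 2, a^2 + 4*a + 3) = 1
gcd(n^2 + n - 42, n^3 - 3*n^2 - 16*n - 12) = n - 6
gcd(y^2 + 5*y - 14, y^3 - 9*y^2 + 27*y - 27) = 1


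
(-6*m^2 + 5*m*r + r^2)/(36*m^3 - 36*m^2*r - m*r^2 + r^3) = 1/(-6*m + r)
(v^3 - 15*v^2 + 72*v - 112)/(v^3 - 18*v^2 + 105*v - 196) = (v - 4)/(v - 7)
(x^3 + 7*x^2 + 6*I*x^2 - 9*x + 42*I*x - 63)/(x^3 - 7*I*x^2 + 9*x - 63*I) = (x^2 + x*(7 + 3*I) + 21*I)/(x^2 - 10*I*x - 21)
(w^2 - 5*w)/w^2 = (w - 5)/w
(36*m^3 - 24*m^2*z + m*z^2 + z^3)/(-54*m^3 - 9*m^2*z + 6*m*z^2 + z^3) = (-2*m + z)/(3*m + z)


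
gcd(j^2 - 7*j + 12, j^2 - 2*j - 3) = j - 3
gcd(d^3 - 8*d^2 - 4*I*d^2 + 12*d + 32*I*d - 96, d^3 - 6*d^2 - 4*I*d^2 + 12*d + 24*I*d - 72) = d^2 - 4*I*d + 12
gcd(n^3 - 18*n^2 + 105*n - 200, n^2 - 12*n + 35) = n - 5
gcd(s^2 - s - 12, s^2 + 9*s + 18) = s + 3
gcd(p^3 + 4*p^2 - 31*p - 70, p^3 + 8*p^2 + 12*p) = p + 2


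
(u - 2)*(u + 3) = u^2 + u - 6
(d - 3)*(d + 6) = d^2 + 3*d - 18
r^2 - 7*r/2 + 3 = (r - 2)*(r - 3/2)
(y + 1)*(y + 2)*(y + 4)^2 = y^4 + 11*y^3 + 42*y^2 + 64*y + 32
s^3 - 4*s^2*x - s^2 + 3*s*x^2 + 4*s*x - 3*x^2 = (s - 1)*(s - 3*x)*(s - x)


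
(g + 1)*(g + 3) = g^2 + 4*g + 3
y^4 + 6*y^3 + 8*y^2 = y^2*(y + 2)*(y + 4)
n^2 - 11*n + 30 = (n - 6)*(n - 5)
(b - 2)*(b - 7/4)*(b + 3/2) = b^3 - 9*b^2/4 - 17*b/8 + 21/4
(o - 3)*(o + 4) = o^2 + o - 12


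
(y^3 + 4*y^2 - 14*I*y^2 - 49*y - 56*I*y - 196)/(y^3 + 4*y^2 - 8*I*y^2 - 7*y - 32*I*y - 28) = (y - 7*I)/(y - I)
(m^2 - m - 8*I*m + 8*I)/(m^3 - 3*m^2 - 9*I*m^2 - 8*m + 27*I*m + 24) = (m - 1)/(m^2 - m*(3 + I) + 3*I)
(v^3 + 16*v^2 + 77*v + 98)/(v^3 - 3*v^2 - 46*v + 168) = (v^2 + 9*v + 14)/(v^2 - 10*v + 24)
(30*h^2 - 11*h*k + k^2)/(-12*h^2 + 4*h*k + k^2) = (30*h^2 - 11*h*k + k^2)/(-12*h^2 + 4*h*k + k^2)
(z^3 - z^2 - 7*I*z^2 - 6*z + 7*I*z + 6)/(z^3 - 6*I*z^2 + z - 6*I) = (z - 1)/(z + I)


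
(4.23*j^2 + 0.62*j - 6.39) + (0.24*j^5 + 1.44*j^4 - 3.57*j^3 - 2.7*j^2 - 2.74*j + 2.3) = 0.24*j^5 + 1.44*j^4 - 3.57*j^3 + 1.53*j^2 - 2.12*j - 4.09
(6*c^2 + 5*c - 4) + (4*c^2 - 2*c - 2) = 10*c^2 + 3*c - 6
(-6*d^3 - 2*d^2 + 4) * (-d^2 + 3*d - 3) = 6*d^5 - 16*d^4 + 12*d^3 + 2*d^2 + 12*d - 12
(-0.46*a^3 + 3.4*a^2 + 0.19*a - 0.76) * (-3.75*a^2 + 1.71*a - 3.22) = 1.725*a^5 - 13.5366*a^4 + 6.5827*a^3 - 7.7731*a^2 - 1.9114*a + 2.4472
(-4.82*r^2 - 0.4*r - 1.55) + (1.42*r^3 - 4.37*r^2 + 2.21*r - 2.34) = 1.42*r^3 - 9.19*r^2 + 1.81*r - 3.89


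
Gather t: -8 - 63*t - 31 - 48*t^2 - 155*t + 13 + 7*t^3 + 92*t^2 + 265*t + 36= 7*t^3 + 44*t^2 + 47*t + 10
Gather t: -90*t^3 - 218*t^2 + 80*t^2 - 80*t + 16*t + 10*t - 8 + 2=-90*t^3 - 138*t^2 - 54*t - 6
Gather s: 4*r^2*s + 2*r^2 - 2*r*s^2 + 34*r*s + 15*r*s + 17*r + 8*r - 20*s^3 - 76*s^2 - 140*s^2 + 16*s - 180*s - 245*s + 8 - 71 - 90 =2*r^2 + 25*r - 20*s^3 + s^2*(-2*r - 216) + s*(4*r^2 + 49*r - 409) - 153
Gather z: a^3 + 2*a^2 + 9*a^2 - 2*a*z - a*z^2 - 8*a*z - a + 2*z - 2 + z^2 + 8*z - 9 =a^3 + 11*a^2 - a + z^2*(1 - a) + z*(10 - 10*a) - 11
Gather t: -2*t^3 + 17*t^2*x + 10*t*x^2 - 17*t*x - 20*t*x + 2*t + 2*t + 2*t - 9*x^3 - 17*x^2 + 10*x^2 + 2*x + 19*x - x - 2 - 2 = -2*t^3 + 17*t^2*x + t*(10*x^2 - 37*x + 6) - 9*x^3 - 7*x^2 + 20*x - 4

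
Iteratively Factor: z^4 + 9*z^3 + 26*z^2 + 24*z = (z + 2)*(z^3 + 7*z^2 + 12*z) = (z + 2)*(z + 3)*(z^2 + 4*z) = z*(z + 2)*(z + 3)*(z + 4)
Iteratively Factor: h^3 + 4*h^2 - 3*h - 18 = (h - 2)*(h^2 + 6*h + 9) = (h - 2)*(h + 3)*(h + 3)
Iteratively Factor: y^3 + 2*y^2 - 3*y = (y)*(y^2 + 2*y - 3) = y*(y + 3)*(y - 1)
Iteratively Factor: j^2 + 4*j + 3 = (j + 3)*(j + 1)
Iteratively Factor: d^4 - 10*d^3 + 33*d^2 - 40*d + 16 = (d - 1)*(d^3 - 9*d^2 + 24*d - 16) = (d - 4)*(d - 1)*(d^2 - 5*d + 4) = (d - 4)^2*(d - 1)*(d - 1)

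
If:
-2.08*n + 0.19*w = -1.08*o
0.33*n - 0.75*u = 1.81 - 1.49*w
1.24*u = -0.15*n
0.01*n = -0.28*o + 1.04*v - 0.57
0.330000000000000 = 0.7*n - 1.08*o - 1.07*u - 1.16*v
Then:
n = -0.35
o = -0.90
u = 0.04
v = 0.30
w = 1.31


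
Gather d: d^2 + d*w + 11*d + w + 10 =d^2 + d*(w + 11) + w + 10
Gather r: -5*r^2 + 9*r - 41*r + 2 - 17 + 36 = -5*r^2 - 32*r + 21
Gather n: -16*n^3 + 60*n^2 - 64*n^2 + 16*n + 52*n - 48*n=-16*n^3 - 4*n^2 + 20*n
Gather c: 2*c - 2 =2*c - 2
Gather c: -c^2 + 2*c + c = -c^2 + 3*c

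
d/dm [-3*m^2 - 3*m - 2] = -6*m - 3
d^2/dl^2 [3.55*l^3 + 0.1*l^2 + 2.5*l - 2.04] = 21.3*l + 0.2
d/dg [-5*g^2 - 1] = -10*g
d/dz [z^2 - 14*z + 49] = 2*z - 14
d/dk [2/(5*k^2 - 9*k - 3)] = 2*(9 - 10*k)/(-5*k^2 + 9*k + 3)^2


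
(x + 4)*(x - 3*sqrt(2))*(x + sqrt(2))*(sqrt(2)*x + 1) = sqrt(2)*x^4 - 3*x^3 + 4*sqrt(2)*x^3 - 12*x^2 - 8*sqrt(2)*x^2 - 32*sqrt(2)*x - 6*x - 24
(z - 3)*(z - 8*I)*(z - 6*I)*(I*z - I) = I*z^4 + 14*z^3 - 4*I*z^3 - 56*z^2 - 45*I*z^2 + 42*z + 192*I*z - 144*I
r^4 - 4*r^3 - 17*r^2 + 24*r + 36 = (r - 6)*(r - 2)*(r + 1)*(r + 3)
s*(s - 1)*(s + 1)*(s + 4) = s^4 + 4*s^3 - s^2 - 4*s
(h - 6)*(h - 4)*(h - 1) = h^3 - 11*h^2 + 34*h - 24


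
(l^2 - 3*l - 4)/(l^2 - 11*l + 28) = (l + 1)/(l - 7)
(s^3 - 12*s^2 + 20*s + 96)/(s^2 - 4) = (s^2 - 14*s + 48)/(s - 2)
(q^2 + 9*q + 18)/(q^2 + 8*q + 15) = (q + 6)/(q + 5)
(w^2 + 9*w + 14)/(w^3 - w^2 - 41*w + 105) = (w + 2)/(w^2 - 8*w + 15)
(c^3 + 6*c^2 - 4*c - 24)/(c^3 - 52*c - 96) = (c - 2)/(c - 8)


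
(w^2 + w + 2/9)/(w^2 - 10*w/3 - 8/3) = (w + 1/3)/(w - 4)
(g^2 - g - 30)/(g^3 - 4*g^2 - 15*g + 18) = (g + 5)/(g^2 + 2*g - 3)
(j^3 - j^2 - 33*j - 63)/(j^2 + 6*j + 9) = j - 7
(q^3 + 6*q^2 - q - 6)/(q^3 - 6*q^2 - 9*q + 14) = (q^2 + 7*q + 6)/(q^2 - 5*q - 14)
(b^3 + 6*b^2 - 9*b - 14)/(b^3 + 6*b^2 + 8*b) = (b^3 + 6*b^2 - 9*b - 14)/(b*(b^2 + 6*b + 8))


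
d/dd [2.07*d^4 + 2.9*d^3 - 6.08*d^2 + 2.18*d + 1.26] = 8.28*d^3 + 8.7*d^2 - 12.16*d + 2.18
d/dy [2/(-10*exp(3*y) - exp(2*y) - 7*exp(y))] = 2*(30*exp(2*y) + 2*exp(y) + 7)*exp(-y)/(10*exp(2*y) + exp(y) + 7)^2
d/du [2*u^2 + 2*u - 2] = 4*u + 2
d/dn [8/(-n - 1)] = 8/(n + 1)^2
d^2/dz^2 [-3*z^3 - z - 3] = -18*z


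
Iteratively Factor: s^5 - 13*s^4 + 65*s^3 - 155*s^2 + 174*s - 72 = (s - 3)*(s^4 - 10*s^3 + 35*s^2 - 50*s + 24) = (s - 3)*(s - 2)*(s^3 - 8*s^2 + 19*s - 12) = (s - 3)*(s - 2)*(s - 1)*(s^2 - 7*s + 12) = (s - 4)*(s - 3)*(s - 2)*(s - 1)*(s - 3)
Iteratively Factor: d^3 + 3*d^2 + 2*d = (d)*(d^2 + 3*d + 2) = d*(d + 1)*(d + 2)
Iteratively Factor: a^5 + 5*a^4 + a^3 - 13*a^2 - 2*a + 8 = (a + 2)*(a^4 + 3*a^3 - 5*a^2 - 3*a + 4) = (a + 2)*(a + 4)*(a^3 - a^2 - a + 1) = (a + 1)*(a + 2)*(a + 4)*(a^2 - 2*a + 1) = (a - 1)*(a + 1)*(a + 2)*(a + 4)*(a - 1)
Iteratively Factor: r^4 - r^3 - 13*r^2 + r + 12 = (r + 1)*(r^3 - 2*r^2 - 11*r + 12) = (r - 1)*(r + 1)*(r^2 - r - 12) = (r - 1)*(r + 1)*(r + 3)*(r - 4)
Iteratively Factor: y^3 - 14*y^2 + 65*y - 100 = (y - 5)*(y^2 - 9*y + 20) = (y - 5)*(y - 4)*(y - 5)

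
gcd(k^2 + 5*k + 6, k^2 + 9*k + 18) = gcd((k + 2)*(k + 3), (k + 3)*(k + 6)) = k + 3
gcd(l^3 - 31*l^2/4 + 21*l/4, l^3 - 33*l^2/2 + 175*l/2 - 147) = l - 7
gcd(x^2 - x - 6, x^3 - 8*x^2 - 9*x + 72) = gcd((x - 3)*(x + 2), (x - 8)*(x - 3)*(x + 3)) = x - 3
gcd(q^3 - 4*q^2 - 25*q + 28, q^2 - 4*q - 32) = q + 4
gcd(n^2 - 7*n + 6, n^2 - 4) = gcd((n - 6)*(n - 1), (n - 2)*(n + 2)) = 1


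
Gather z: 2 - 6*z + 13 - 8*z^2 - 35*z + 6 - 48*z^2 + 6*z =-56*z^2 - 35*z + 21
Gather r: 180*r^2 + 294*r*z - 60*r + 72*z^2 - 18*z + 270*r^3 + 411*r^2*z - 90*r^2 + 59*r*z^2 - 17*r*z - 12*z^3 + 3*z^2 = 270*r^3 + r^2*(411*z + 90) + r*(59*z^2 + 277*z - 60) - 12*z^3 + 75*z^2 - 18*z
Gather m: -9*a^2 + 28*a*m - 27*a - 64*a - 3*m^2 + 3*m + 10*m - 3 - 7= -9*a^2 - 91*a - 3*m^2 + m*(28*a + 13) - 10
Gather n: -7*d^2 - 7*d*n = -7*d^2 - 7*d*n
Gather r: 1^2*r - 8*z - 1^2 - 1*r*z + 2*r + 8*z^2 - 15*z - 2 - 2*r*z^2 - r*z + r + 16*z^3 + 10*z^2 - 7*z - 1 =r*(-2*z^2 - 2*z + 4) + 16*z^3 + 18*z^2 - 30*z - 4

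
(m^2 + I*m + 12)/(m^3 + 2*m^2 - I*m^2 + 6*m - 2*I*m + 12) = (m + 4*I)/(m^2 + 2*m*(1 + I) + 4*I)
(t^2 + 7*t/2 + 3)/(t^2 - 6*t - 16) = (t + 3/2)/(t - 8)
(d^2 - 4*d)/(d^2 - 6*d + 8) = d/(d - 2)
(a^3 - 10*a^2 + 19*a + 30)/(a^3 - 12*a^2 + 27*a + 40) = (a - 6)/(a - 8)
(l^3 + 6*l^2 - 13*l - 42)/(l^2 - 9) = (l^2 + 9*l + 14)/(l + 3)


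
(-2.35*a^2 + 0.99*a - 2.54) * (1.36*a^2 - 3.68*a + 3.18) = -3.196*a^4 + 9.9944*a^3 - 14.5706*a^2 + 12.4954*a - 8.0772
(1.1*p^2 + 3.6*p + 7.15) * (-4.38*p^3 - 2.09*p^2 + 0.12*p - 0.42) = -4.818*p^5 - 18.067*p^4 - 38.709*p^3 - 14.9735*p^2 - 0.654*p - 3.003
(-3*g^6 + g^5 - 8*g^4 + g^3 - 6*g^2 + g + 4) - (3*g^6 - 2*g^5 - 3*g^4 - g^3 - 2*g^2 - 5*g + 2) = -6*g^6 + 3*g^5 - 5*g^4 + 2*g^3 - 4*g^2 + 6*g + 2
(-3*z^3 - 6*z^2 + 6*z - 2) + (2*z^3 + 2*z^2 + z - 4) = -z^3 - 4*z^2 + 7*z - 6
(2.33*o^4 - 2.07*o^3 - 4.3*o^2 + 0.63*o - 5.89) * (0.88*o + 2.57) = 2.0504*o^5 + 4.1665*o^4 - 9.1039*o^3 - 10.4966*o^2 - 3.5641*o - 15.1373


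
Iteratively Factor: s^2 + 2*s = (s)*(s + 2)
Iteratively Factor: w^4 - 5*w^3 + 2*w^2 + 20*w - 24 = (w - 2)*(w^3 - 3*w^2 - 4*w + 12) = (w - 2)^2*(w^2 - w - 6) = (w - 2)^2*(w + 2)*(w - 3)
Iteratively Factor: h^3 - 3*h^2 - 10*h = (h)*(h^2 - 3*h - 10) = h*(h - 5)*(h + 2)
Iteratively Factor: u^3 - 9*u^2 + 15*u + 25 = (u - 5)*(u^2 - 4*u - 5) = (u - 5)*(u + 1)*(u - 5)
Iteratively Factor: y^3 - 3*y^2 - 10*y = (y)*(y^2 - 3*y - 10) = y*(y + 2)*(y - 5)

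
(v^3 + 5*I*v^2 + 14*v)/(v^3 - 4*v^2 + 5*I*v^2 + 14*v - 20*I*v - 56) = v/(v - 4)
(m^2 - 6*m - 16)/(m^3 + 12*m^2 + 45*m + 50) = (m - 8)/(m^2 + 10*m + 25)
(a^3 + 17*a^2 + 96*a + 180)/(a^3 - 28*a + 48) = (a^2 + 11*a + 30)/(a^2 - 6*a + 8)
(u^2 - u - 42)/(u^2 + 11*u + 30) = (u - 7)/(u + 5)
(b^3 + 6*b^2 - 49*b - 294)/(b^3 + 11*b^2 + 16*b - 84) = (b - 7)/(b - 2)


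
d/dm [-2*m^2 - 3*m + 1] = -4*m - 3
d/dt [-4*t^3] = -12*t^2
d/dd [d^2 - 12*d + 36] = 2*d - 12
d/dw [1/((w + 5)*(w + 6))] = (-2*w - 11)/(w^4 + 22*w^3 + 181*w^2 + 660*w + 900)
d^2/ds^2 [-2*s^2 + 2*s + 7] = -4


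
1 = 1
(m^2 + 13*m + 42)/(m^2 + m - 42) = (m + 6)/(m - 6)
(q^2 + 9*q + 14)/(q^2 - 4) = (q + 7)/(q - 2)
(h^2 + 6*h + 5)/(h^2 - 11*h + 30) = (h^2 + 6*h + 5)/(h^2 - 11*h + 30)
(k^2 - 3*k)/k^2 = (k - 3)/k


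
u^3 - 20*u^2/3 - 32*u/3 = u*(u - 8)*(u + 4/3)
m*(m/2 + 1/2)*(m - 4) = m^3/2 - 3*m^2/2 - 2*m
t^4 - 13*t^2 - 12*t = t*(t - 4)*(t + 1)*(t + 3)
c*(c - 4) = c^2 - 4*c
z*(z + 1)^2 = z^3 + 2*z^2 + z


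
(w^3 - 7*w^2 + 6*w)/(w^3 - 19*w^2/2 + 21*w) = 2*(w - 1)/(2*w - 7)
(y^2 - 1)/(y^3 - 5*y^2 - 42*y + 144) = (y^2 - 1)/(y^3 - 5*y^2 - 42*y + 144)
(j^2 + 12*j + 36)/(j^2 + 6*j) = (j + 6)/j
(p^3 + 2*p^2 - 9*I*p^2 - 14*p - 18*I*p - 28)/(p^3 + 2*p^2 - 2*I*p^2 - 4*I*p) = (p - 7*I)/p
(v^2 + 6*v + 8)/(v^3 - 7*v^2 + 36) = (v + 4)/(v^2 - 9*v + 18)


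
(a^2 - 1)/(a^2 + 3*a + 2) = (a - 1)/(a + 2)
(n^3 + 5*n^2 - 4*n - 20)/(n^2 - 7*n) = (n^3 + 5*n^2 - 4*n - 20)/(n*(n - 7))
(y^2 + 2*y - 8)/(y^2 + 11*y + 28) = (y - 2)/(y + 7)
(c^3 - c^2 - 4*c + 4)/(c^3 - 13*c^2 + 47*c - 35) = (c^2 - 4)/(c^2 - 12*c + 35)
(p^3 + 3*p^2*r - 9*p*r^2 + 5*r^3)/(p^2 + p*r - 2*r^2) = (p^2 + 4*p*r - 5*r^2)/(p + 2*r)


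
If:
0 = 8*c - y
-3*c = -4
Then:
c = 4/3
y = 32/3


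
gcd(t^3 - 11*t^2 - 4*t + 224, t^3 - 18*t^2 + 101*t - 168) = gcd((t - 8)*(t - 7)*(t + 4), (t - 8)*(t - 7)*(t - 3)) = t^2 - 15*t + 56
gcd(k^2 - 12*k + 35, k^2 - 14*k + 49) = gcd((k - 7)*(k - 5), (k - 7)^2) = k - 7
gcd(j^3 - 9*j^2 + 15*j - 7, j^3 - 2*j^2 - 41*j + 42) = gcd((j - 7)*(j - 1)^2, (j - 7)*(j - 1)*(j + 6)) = j^2 - 8*j + 7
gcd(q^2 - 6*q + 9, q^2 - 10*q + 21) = q - 3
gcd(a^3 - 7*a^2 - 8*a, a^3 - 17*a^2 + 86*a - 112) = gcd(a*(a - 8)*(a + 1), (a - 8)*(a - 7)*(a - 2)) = a - 8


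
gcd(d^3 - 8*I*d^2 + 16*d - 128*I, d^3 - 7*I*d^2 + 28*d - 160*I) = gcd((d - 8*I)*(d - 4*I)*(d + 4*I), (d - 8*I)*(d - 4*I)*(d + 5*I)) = d^2 - 12*I*d - 32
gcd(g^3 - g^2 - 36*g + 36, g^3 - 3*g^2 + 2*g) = g - 1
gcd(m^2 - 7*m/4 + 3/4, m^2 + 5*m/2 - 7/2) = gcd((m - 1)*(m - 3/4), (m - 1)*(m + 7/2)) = m - 1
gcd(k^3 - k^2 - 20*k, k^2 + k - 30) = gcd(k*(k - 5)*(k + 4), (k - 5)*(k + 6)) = k - 5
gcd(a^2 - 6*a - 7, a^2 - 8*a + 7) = a - 7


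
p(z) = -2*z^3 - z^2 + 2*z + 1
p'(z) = -6*z^2 - 2*z + 2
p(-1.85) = 6.54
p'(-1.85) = -14.84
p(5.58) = -366.46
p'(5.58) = -195.98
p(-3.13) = 46.27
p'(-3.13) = -50.52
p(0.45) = 1.52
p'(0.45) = -0.12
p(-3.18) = 48.84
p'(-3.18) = -52.31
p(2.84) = -47.20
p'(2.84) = -52.07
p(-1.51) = 2.59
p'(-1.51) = -8.66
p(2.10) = -17.73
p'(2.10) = -28.66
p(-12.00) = 3289.00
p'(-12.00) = -838.00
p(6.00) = -455.00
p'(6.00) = -226.00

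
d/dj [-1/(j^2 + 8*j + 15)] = 2*(j + 4)/(j^2 + 8*j + 15)^2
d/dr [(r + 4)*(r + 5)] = 2*r + 9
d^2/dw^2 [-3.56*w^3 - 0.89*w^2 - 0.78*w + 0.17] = -21.36*w - 1.78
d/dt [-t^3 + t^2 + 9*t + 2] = -3*t^2 + 2*t + 9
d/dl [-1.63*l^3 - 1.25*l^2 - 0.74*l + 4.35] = -4.89*l^2 - 2.5*l - 0.74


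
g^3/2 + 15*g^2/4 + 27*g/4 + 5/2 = (g/2 + 1)*(g + 1/2)*(g + 5)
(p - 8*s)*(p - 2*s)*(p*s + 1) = p^3*s - 10*p^2*s^2 + p^2 + 16*p*s^3 - 10*p*s + 16*s^2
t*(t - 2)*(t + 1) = t^3 - t^2 - 2*t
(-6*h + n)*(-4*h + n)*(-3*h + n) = -72*h^3 + 54*h^2*n - 13*h*n^2 + n^3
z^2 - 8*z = z*(z - 8)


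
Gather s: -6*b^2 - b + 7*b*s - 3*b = -6*b^2 + 7*b*s - 4*b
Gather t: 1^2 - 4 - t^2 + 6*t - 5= -t^2 + 6*t - 8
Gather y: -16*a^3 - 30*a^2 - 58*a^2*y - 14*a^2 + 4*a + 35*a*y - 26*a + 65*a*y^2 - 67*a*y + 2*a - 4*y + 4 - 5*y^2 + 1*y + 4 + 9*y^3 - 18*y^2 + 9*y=-16*a^3 - 44*a^2 - 20*a + 9*y^3 + y^2*(65*a - 23) + y*(-58*a^2 - 32*a + 6) + 8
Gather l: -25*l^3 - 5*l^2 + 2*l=-25*l^3 - 5*l^2 + 2*l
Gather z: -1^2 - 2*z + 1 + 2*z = 0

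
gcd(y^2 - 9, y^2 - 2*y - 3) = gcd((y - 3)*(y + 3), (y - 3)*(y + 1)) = y - 3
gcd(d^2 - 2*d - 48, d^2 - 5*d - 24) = d - 8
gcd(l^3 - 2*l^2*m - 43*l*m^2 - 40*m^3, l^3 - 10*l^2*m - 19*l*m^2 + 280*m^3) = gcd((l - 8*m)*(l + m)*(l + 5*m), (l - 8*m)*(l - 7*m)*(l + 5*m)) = l^2 - 3*l*m - 40*m^2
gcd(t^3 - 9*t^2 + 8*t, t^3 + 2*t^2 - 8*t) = t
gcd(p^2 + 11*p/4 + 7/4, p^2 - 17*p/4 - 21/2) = p + 7/4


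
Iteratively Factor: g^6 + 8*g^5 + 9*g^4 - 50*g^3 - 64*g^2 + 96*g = (g)*(g^5 + 8*g^4 + 9*g^3 - 50*g^2 - 64*g + 96) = g*(g + 4)*(g^4 + 4*g^3 - 7*g^2 - 22*g + 24) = g*(g + 3)*(g + 4)*(g^3 + g^2 - 10*g + 8) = g*(g + 3)*(g + 4)^2*(g^2 - 3*g + 2) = g*(g - 2)*(g + 3)*(g + 4)^2*(g - 1)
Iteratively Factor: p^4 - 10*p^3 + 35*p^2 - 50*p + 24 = (p - 4)*(p^3 - 6*p^2 + 11*p - 6) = (p - 4)*(p - 3)*(p^2 - 3*p + 2) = (p - 4)*(p - 3)*(p - 1)*(p - 2)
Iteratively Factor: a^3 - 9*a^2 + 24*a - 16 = (a - 1)*(a^2 - 8*a + 16) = (a - 4)*(a - 1)*(a - 4)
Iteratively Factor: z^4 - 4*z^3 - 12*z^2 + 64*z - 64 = (z - 2)*(z^3 - 2*z^2 - 16*z + 32) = (z - 2)^2*(z^2 - 16) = (z - 4)*(z - 2)^2*(z + 4)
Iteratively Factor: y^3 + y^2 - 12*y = (y - 3)*(y^2 + 4*y) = (y - 3)*(y + 4)*(y)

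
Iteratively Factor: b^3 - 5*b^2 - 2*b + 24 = (b - 4)*(b^2 - b - 6) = (b - 4)*(b - 3)*(b + 2)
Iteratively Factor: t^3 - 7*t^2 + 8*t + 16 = (t - 4)*(t^2 - 3*t - 4) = (t - 4)^2*(t + 1)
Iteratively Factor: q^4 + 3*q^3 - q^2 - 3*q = (q + 1)*(q^3 + 2*q^2 - 3*q) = (q - 1)*(q + 1)*(q^2 + 3*q) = (q - 1)*(q + 1)*(q + 3)*(q)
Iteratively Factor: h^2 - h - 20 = (h - 5)*(h + 4)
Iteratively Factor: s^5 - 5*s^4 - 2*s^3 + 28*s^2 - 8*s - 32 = (s - 2)*(s^4 - 3*s^3 - 8*s^2 + 12*s + 16) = (s - 4)*(s - 2)*(s^3 + s^2 - 4*s - 4) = (s - 4)*(s - 2)^2*(s^2 + 3*s + 2) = (s - 4)*(s - 2)^2*(s + 2)*(s + 1)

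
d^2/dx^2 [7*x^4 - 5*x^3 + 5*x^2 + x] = 84*x^2 - 30*x + 10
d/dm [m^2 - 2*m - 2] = 2*m - 2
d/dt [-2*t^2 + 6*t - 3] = 6 - 4*t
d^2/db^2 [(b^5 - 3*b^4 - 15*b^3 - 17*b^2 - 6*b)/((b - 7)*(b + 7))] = 2*(3*b^7 - 3*b^6 - 441*b^5 + 441*b^4 + 23269*b^3 - 45717*b^2 - 108927*b - 40817)/(b^6 - 147*b^4 + 7203*b^2 - 117649)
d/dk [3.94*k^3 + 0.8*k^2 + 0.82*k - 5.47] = 11.82*k^2 + 1.6*k + 0.82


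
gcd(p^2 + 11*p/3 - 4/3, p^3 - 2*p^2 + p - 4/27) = p - 1/3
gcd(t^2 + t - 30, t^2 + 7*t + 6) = t + 6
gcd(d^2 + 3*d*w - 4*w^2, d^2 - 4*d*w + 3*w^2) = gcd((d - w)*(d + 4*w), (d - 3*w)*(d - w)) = -d + w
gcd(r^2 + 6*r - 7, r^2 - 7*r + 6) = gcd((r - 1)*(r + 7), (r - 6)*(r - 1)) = r - 1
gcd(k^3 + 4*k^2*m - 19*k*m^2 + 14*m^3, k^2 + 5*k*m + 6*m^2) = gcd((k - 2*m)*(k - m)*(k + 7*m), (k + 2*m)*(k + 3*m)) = 1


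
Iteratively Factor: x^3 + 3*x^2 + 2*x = (x)*(x^2 + 3*x + 2) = x*(x + 1)*(x + 2)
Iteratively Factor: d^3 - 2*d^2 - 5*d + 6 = (d + 2)*(d^2 - 4*d + 3) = (d - 3)*(d + 2)*(d - 1)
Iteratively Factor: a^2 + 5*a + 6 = (a + 3)*(a + 2)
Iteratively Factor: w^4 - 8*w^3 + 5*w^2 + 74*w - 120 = (w + 3)*(w^3 - 11*w^2 + 38*w - 40) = (w - 4)*(w + 3)*(w^2 - 7*w + 10) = (w - 5)*(w - 4)*(w + 3)*(w - 2)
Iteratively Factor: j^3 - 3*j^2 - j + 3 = (j + 1)*(j^2 - 4*j + 3) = (j - 1)*(j + 1)*(j - 3)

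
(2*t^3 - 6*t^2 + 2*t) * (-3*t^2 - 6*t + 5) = -6*t^5 + 6*t^4 + 40*t^3 - 42*t^2 + 10*t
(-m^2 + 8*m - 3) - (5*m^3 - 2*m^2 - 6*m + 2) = -5*m^3 + m^2 + 14*m - 5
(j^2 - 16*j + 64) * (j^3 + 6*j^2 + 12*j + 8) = j^5 - 10*j^4 - 20*j^3 + 200*j^2 + 640*j + 512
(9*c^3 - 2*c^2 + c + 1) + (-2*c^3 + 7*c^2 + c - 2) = 7*c^3 + 5*c^2 + 2*c - 1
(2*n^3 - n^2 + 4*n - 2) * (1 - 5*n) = -10*n^4 + 7*n^3 - 21*n^2 + 14*n - 2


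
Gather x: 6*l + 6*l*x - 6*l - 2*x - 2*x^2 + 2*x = 6*l*x - 2*x^2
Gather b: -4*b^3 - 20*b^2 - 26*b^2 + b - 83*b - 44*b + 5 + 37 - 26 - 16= -4*b^3 - 46*b^2 - 126*b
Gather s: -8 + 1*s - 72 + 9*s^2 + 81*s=9*s^2 + 82*s - 80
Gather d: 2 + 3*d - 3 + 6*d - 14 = 9*d - 15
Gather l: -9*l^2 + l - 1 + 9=-9*l^2 + l + 8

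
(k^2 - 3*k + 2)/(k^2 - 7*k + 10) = (k - 1)/(k - 5)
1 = 1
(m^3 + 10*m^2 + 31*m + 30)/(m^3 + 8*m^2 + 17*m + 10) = (m + 3)/(m + 1)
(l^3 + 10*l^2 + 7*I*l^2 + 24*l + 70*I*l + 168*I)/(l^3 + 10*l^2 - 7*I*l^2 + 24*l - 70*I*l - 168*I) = (l + 7*I)/(l - 7*I)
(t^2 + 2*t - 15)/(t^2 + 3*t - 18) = (t + 5)/(t + 6)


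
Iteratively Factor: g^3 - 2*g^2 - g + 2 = (g - 2)*(g^2 - 1) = (g - 2)*(g - 1)*(g + 1)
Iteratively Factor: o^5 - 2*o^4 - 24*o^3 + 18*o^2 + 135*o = (o)*(o^4 - 2*o^3 - 24*o^2 + 18*o + 135) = o*(o - 3)*(o^3 + o^2 - 21*o - 45) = o*(o - 3)*(o + 3)*(o^2 - 2*o - 15) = o*(o - 5)*(o - 3)*(o + 3)*(o + 3)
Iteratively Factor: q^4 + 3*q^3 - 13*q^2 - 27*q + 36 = (q + 3)*(q^3 - 13*q + 12) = (q - 1)*(q + 3)*(q^2 + q - 12) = (q - 3)*(q - 1)*(q + 3)*(q + 4)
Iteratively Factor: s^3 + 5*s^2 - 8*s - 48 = (s - 3)*(s^2 + 8*s + 16) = (s - 3)*(s + 4)*(s + 4)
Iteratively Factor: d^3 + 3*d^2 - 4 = (d + 2)*(d^2 + d - 2) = (d + 2)^2*(d - 1)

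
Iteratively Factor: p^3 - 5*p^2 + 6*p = (p)*(p^2 - 5*p + 6) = p*(p - 2)*(p - 3)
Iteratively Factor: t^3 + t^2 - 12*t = (t + 4)*(t^2 - 3*t) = (t - 3)*(t + 4)*(t)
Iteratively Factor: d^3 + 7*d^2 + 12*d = (d + 4)*(d^2 + 3*d) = (d + 3)*(d + 4)*(d)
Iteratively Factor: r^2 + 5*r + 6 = (r + 3)*(r + 2)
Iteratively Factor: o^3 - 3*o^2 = (o)*(o^2 - 3*o) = o^2*(o - 3)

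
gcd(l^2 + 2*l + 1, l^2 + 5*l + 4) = l + 1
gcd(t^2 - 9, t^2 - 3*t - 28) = 1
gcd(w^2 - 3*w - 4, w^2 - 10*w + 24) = w - 4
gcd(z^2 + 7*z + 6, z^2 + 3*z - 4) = 1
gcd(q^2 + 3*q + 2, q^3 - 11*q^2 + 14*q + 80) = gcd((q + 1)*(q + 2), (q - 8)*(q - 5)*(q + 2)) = q + 2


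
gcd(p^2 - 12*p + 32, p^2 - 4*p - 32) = p - 8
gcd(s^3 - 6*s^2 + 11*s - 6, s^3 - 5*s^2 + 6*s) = s^2 - 5*s + 6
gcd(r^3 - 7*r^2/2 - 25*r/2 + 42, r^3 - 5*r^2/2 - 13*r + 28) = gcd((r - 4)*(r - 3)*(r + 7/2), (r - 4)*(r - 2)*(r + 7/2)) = r^2 - r/2 - 14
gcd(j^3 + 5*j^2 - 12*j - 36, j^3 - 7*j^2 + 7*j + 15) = j - 3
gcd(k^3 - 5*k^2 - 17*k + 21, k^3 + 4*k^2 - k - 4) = k - 1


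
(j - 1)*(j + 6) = j^2 + 5*j - 6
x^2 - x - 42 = (x - 7)*(x + 6)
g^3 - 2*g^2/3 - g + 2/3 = (g - 1)*(g - 2/3)*(g + 1)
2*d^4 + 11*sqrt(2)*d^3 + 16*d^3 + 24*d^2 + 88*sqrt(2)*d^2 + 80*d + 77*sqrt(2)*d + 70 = (d + 7)*(d + 5*sqrt(2))*(sqrt(2)*d + 1)*(sqrt(2)*d + sqrt(2))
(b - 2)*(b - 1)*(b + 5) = b^3 + 2*b^2 - 13*b + 10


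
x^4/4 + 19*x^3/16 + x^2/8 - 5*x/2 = x*(x/4 + 1)*(x - 5/4)*(x + 2)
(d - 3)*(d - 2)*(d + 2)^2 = d^4 - d^3 - 10*d^2 + 4*d + 24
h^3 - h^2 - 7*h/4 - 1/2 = (h - 2)*(h + 1/2)^2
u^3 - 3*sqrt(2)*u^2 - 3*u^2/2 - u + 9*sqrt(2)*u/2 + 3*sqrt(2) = (u - 2)*(u + 1/2)*(u - 3*sqrt(2))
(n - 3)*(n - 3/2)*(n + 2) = n^3 - 5*n^2/2 - 9*n/2 + 9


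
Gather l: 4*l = 4*l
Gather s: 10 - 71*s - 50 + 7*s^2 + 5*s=7*s^2 - 66*s - 40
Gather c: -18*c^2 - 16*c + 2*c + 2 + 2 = -18*c^2 - 14*c + 4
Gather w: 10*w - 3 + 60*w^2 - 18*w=60*w^2 - 8*w - 3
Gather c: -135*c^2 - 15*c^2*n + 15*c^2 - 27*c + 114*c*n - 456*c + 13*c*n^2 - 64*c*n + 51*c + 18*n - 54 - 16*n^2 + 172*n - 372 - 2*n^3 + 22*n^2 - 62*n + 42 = c^2*(-15*n - 120) + c*(13*n^2 + 50*n - 432) - 2*n^3 + 6*n^2 + 128*n - 384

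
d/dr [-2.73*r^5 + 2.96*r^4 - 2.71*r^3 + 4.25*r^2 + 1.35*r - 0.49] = -13.65*r^4 + 11.84*r^3 - 8.13*r^2 + 8.5*r + 1.35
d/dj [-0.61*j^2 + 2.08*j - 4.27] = 2.08 - 1.22*j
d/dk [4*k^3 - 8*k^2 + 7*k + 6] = 12*k^2 - 16*k + 7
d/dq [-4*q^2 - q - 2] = -8*q - 1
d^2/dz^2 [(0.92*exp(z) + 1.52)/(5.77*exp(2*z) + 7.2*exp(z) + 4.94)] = (30.629468*exp(4*z) + 164.200352*exp(3*z) + 32.0996639999998*exp(2*z) - 127.228864*exp(z) - 31.612048)*exp(z)/(192.100033*exp(6*z) + 719.12664*exp(5*z) + 1390.751178*exp(4*z) + 1604.61216*exp(3*z) + 1190.695116*exp(2*z) + 527.11776*exp(z) + 120.553784)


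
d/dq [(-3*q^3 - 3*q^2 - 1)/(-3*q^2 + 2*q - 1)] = (9*q^4 - 12*q^3 + 3*q^2 + 2)/(9*q^4 - 12*q^3 + 10*q^2 - 4*q + 1)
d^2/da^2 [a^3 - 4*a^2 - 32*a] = 6*a - 8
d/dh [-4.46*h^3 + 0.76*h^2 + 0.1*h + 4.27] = -13.38*h^2 + 1.52*h + 0.1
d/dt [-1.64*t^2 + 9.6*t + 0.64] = 9.6 - 3.28*t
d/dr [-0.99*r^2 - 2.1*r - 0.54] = -1.98*r - 2.1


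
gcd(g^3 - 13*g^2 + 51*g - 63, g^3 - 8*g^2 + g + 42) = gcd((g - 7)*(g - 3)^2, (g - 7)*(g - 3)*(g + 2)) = g^2 - 10*g + 21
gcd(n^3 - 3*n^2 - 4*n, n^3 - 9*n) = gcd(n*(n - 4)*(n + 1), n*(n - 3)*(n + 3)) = n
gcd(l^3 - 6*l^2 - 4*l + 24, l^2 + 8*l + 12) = l + 2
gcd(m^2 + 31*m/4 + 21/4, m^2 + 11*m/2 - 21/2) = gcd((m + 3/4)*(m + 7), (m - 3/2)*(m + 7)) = m + 7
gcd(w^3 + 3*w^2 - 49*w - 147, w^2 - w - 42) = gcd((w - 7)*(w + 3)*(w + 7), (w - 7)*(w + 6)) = w - 7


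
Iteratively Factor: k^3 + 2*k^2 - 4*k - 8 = (k + 2)*(k^2 - 4) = (k + 2)^2*(k - 2)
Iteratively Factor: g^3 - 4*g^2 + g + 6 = (g - 2)*(g^2 - 2*g - 3) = (g - 3)*(g - 2)*(g + 1)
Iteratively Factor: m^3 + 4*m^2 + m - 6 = (m - 1)*(m^2 + 5*m + 6) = (m - 1)*(m + 2)*(m + 3)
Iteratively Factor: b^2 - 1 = (b - 1)*(b + 1)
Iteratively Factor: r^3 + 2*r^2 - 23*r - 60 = (r + 4)*(r^2 - 2*r - 15) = (r + 3)*(r + 4)*(r - 5)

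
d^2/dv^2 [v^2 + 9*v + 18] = 2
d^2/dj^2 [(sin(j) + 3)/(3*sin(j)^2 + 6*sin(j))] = (-sin(j)^2 - 10*sin(j) - 16 + 6/sin(j) + 36/sin(j)^2 + 24/sin(j)^3)/(3*(sin(j) + 2)^3)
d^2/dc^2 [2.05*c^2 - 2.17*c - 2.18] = 4.10000000000000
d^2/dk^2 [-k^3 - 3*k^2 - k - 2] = -6*k - 6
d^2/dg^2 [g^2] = 2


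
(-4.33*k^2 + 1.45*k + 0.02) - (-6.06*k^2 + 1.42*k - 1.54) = 1.73*k^2 + 0.03*k + 1.56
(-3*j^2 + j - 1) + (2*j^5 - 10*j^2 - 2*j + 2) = 2*j^5 - 13*j^2 - j + 1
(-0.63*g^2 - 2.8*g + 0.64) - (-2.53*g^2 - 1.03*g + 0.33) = 1.9*g^2 - 1.77*g + 0.31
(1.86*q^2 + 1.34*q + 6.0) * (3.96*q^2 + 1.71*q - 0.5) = 7.3656*q^4 + 8.487*q^3 + 25.1214*q^2 + 9.59*q - 3.0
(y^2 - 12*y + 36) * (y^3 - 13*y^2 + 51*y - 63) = y^5 - 25*y^4 + 243*y^3 - 1143*y^2 + 2592*y - 2268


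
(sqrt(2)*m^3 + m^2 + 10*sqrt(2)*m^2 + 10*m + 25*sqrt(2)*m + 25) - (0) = sqrt(2)*m^3 + m^2 + 10*sqrt(2)*m^2 + 10*m + 25*sqrt(2)*m + 25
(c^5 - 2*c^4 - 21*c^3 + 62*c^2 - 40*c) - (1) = c^5 - 2*c^4 - 21*c^3 + 62*c^2 - 40*c - 1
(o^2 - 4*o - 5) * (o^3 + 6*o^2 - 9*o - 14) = o^5 + 2*o^4 - 38*o^3 - 8*o^2 + 101*o + 70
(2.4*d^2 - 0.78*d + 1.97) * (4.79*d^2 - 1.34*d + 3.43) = 11.496*d^4 - 6.9522*d^3 + 18.7135*d^2 - 5.3152*d + 6.7571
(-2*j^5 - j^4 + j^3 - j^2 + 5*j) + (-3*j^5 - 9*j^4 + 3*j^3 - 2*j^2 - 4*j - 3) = -5*j^5 - 10*j^4 + 4*j^3 - 3*j^2 + j - 3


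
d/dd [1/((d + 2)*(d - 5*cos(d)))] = -(d + (d + 2)*(5*sin(d) + 1) - 5*cos(d))/((d + 2)^2*(d - 5*cos(d))^2)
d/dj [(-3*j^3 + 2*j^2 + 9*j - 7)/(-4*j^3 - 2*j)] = (4*j^4 + 42*j^3 - 44*j^2 - 7)/(8*j^6 + 8*j^4 + 2*j^2)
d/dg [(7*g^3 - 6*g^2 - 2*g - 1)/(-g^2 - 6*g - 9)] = (-7*g^3 - 63*g^2 + 34*g + 4)/(g^3 + 9*g^2 + 27*g + 27)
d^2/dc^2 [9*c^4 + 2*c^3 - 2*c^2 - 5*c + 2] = 108*c^2 + 12*c - 4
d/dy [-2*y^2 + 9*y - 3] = 9 - 4*y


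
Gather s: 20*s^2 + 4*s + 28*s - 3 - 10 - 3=20*s^2 + 32*s - 16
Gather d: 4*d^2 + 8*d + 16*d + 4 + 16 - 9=4*d^2 + 24*d + 11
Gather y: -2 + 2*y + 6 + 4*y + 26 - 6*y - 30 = 0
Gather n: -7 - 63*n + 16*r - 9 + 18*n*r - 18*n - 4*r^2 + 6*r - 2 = n*(18*r - 81) - 4*r^2 + 22*r - 18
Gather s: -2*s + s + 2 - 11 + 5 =-s - 4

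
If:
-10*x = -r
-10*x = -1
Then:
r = 1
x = 1/10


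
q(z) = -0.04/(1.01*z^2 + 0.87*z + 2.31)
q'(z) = -0.04*(-2.02*z - 0.87)/(1.01*z^2 + 0.87*z + 2.31)^2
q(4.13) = -0.00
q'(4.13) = 0.00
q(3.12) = -0.00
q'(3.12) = 0.00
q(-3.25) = -0.00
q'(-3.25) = -0.00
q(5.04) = -0.00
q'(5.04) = 0.00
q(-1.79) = -0.01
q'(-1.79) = -0.01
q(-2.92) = -0.00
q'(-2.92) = -0.00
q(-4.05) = -0.00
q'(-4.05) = -0.00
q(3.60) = -0.00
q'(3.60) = 0.00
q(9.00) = -0.00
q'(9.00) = 0.00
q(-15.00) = -0.00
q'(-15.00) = -0.00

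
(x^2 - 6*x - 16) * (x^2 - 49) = x^4 - 6*x^3 - 65*x^2 + 294*x + 784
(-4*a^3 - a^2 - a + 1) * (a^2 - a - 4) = -4*a^5 + 3*a^4 + 16*a^3 + 6*a^2 + 3*a - 4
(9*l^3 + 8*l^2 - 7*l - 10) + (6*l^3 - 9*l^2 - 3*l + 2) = 15*l^3 - l^2 - 10*l - 8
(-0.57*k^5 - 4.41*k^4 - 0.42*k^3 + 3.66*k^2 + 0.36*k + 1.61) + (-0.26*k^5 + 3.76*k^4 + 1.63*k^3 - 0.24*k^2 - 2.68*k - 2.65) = -0.83*k^5 - 0.65*k^4 + 1.21*k^3 + 3.42*k^2 - 2.32*k - 1.04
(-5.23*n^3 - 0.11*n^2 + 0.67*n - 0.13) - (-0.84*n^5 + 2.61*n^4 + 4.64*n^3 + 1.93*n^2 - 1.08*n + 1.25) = 0.84*n^5 - 2.61*n^4 - 9.87*n^3 - 2.04*n^2 + 1.75*n - 1.38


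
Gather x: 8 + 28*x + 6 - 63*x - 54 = -35*x - 40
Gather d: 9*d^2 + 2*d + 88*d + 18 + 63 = 9*d^2 + 90*d + 81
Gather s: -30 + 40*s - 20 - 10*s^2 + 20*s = -10*s^2 + 60*s - 50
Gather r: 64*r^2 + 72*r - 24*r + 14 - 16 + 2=64*r^2 + 48*r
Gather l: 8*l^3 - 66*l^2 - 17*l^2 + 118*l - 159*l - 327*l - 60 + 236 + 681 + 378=8*l^3 - 83*l^2 - 368*l + 1235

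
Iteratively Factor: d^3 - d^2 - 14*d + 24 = (d - 2)*(d^2 + d - 12) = (d - 2)*(d + 4)*(d - 3)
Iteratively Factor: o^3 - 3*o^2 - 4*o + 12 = (o + 2)*(o^2 - 5*o + 6) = (o - 3)*(o + 2)*(o - 2)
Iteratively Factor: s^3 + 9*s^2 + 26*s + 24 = (s + 2)*(s^2 + 7*s + 12) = (s + 2)*(s + 3)*(s + 4)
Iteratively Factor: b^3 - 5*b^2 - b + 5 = (b - 1)*(b^2 - 4*b - 5) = (b - 5)*(b - 1)*(b + 1)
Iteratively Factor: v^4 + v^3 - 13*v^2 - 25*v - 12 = (v - 4)*(v^3 + 5*v^2 + 7*v + 3) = (v - 4)*(v + 1)*(v^2 + 4*v + 3) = (v - 4)*(v + 1)*(v + 3)*(v + 1)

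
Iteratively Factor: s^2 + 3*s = (s + 3)*(s)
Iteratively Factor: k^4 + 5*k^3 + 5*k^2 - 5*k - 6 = (k + 1)*(k^3 + 4*k^2 + k - 6) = (k + 1)*(k + 2)*(k^2 + 2*k - 3) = (k - 1)*(k + 1)*(k + 2)*(k + 3)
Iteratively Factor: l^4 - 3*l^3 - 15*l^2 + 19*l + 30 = (l + 3)*(l^3 - 6*l^2 + 3*l + 10) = (l + 1)*(l + 3)*(l^2 - 7*l + 10) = (l - 5)*(l + 1)*(l + 3)*(l - 2)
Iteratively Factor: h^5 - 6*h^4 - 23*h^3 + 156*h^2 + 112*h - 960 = (h + 3)*(h^4 - 9*h^3 + 4*h^2 + 144*h - 320) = (h - 4)*(h + 3)*(h^3 - 5*h^2 - 16*h + 80) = (h - 4)*(h + 3)*(h + 4)*(h^2 - 9*h + 20) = (h - 5)*(h - 4)*(h + 3)*(h + 4)*(h - 4)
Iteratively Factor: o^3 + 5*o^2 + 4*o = (o)*(o^2 + 5*o + 4) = o*(o + 4)*(o + 1)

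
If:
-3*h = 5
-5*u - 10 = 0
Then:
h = -5/3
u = -2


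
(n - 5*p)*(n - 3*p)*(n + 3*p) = n^3 - 5*n^2*p - 9*n*p^2 + 45*p^3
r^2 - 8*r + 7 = (r - 7)*(r - 1)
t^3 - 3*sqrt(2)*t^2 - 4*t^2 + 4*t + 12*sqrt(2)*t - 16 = (t - 4)*(t - 2*sqrt(2))*(t - sqrt(2))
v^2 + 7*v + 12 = (v + 3)*(v + 4)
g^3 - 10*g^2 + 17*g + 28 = (g - 7)*(g - 4)*(g + 1)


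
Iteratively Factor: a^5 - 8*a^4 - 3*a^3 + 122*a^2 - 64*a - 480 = (a - 4)*(a^4 - 4*a^3 - 19*a^2 + 46*a + 120) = (a - 4)*(a + 3)*(a^3 - 7*a^2 + 2*a + 40) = (a - 4)*(a + 2)*(a + 3)*(a^2 - 9*a + 20) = (a - 5)*(a - 4)*(a + 2)*(a + 3)*(a - 4)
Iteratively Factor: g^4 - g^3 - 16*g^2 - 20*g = (g)*(g^3 - g^2 - 16*g - 20) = g*(g + 2)*(g^2 - 3*g - 10) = g*(g - 5)*(g + 2)*(g + 2)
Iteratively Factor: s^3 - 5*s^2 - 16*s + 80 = (s + 4)*(s^2 - 9*s + 20) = (s - 4)*(s + 4)*(s - 5)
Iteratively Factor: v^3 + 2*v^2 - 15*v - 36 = (v + 3)*(v^2 - v - 12) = (v + 3)^2*(v - 4)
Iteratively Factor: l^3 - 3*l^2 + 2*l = (l)*(l^2 - 3*l + 2) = l*(l - 1)*(l - 2)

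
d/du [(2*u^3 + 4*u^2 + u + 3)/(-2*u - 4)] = (-4*u^3 - 16*u^2 - 16*u + 1)/(2*(u^2 + 4*u + 4))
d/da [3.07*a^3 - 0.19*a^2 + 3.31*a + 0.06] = 9.21*a^2 - 0.38*a + 3.31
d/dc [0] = 0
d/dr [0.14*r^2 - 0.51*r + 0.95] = 0.28*r - 0.51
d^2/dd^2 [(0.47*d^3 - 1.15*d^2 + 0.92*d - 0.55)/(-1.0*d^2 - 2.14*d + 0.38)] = (4.44089209850063e-16*d^5 - 11.424024*d^3 + 8.215224*d^2 + 4.557192*d + 4.291392)/(1.0*d^6 + 6.42*d^5 + 12.5988*d^4 + 4.921144*d^3 - 4.787544*d^2 + 0.927048*d - 0.054872)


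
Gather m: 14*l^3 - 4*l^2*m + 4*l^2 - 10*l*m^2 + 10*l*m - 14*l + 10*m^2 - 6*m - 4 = 14*l^3 + 4*l^2 - 14*l + m^2*(10 - 10*l) + m*(-4*l^2 + 10*l - 6) - 4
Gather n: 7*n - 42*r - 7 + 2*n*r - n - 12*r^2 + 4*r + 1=n*(2*r + 6) - 12*r^2 - 38*r - 6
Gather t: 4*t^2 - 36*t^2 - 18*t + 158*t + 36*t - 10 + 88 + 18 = -32*t^2 + 176*t + 96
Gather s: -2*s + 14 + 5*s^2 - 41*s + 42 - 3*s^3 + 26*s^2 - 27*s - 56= -3*s^3 + 31*s^2 - 70*s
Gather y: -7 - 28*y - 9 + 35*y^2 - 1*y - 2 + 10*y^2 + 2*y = 45*y^2 - 27*y - 18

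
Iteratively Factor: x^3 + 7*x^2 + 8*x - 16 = (x + 4)*(x^2 + 3*x - 4) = (x - 1)*(x + 4)*(x + 4)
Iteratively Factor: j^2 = (j)*(j)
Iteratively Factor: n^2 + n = (n + 1)*(n)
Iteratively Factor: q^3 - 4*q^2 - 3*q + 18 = (q - 3)*(q^2 - q - 6) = (q - 3)*(q + 2)*(q - 3)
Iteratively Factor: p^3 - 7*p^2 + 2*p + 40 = (p + 2)*(p^2 - 9*p + 20) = (p - 5)*(p + 2)*(p - 4)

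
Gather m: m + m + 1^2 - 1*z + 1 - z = 2*m - 2*z + 2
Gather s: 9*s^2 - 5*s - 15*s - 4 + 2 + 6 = 9*s^2 - 20*s + 4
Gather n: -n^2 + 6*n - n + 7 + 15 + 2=-n^2 + 5*n + 24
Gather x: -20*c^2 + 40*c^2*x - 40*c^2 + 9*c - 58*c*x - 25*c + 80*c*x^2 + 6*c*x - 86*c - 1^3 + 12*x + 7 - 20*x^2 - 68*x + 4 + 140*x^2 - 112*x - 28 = -60*c^2 - 102*c + x^2*(80*c + 120) + x*(40*c^2 - 52*c - 168) - 18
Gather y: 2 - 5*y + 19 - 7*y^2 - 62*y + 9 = -7*y^2 - 67*y + 30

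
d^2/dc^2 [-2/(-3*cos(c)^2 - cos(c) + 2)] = 2*(-36*sin(c)^4 + 43*sin(c)^2 + 37*cos(c)/4 - 9*cos(3*c)/4 + 7)/((cos(c) + 1)^3*(3*cos(c) - 2)^3)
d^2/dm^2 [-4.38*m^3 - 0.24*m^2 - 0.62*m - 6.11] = -26.28*m - 0.48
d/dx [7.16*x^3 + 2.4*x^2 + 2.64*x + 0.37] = 21.48*x^2 + 4.8*x + 2.64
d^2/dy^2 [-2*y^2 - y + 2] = -4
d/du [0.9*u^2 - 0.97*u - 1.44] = 1.8*u - 0.97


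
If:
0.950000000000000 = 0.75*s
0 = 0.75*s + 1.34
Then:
No Solution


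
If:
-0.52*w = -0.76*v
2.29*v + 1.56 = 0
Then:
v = -0.68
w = -1.00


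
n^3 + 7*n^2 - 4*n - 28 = (n - 2)*(n + 2)*(n + 7)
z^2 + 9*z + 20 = (z + 4)*(z + 5)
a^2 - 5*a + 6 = (a - 3)*(a - 2)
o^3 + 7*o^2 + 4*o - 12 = (o - 1)*(o + 2)*(o + 6)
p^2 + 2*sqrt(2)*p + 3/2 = (p + sqrt(2)/2)*(p + 3*sqrt(2)/2)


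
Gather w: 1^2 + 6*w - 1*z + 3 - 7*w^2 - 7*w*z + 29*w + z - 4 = -7*w^2 + w*(35 - 7*z)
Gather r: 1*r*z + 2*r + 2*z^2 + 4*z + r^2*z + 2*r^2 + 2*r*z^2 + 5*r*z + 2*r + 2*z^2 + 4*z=r^2*(z + 2) + r*(2*z^2 + 6*z + 4) + 4*z^2 + 8*z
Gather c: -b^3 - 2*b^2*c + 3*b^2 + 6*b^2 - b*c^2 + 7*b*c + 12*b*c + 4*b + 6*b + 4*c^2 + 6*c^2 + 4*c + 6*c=-b^3 + 9*b^2 + 10*b + c^2*(10 - b) + c*(-2*b^2 + 19*b + 10)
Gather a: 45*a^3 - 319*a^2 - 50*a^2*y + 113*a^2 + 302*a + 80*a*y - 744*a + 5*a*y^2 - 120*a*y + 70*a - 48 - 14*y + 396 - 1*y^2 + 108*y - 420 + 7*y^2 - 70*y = 45*a^3 + a^2*(-50*y - 206) + a*(5*y^2 - 40*y - 372) + 6*y^2 + 24*y - 72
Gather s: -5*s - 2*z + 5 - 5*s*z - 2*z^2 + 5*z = s*(-5*z - 5) - 2*z^2 + 3*z + 5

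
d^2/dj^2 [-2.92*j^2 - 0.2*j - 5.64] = -5.84000000000000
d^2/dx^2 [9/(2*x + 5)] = 72/(2*x + 5)^3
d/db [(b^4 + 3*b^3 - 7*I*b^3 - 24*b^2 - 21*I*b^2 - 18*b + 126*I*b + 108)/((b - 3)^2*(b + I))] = (b^4 + b^3*(-6 + 2*I) + b^2*(-5 + 60*I) + b*(30 - 36*I) - 234 + 54*I)/(b^4 + b^3*(-6 + 2*I) + b^2*(8 - 12*I) + b*(6 + 18*I) - 9)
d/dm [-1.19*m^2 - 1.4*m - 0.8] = -2.38*m - 1.4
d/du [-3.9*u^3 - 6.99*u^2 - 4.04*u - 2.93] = -11.7*u^2 - 13.98*u - 4.04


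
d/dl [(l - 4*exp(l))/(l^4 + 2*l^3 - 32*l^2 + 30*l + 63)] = ((1 - 4*exp(l))*(l^4 + 2*l^3 - 32*l^2 + 30*l + 63) - 2*(l - 4*exp(l))*(2*l^3 + 3*l^2 - 32*l + 15))/(l^4 + 2*l^3 - 32*l^2 + 30*l + 63)^2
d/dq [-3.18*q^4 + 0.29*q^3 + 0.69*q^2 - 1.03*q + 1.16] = -12.72*q^3 + 0.87*q^2 + 1.38*q - 1.03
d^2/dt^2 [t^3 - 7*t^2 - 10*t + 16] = 6*t - 14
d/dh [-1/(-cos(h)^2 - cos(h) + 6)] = (2*cos(h) + 1)*sin(h)/(cos(h)^2 + cos(h) - 6)^2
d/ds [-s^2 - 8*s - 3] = -2*s - 8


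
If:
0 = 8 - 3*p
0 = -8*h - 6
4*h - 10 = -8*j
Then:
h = -3/4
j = 13/8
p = 8/3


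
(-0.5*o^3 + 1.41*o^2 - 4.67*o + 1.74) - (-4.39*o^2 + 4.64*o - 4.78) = -0.5*o^3 + 5.8*o^2 - 9.31*o + 6.52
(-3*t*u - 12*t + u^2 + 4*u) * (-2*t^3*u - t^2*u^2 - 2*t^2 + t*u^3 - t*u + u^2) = 6*t^4*u^2 + 24*t^4*u + t^3*u^3 + 4*t^3*u^2 + 6*t^3*u + 24*t^3 - 4*t^2*u^4 - 16*t^2*u^3 + t^2*u^2 + 4*t^2*u + t*u^5 + 4*t*u^4 - 4*t*u^3 - 16*t*u^2 + u^4 + 4*u^3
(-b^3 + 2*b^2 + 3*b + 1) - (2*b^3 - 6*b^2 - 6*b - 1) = -3*b^3 + 8*b^2 + 9*b + 2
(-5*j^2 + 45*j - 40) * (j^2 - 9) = -5*j^4 + 45*j^3 + 5*j^2 - 405*j + 360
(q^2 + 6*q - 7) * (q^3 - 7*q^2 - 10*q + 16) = q^5 - q^4 - 59*q^3 + 5*q^2 + 166*q - 112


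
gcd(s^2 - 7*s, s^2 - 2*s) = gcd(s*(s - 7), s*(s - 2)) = s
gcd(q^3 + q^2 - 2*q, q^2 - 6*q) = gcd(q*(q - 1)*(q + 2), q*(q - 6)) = q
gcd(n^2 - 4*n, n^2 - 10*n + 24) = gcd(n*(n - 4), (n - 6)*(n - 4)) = n - 4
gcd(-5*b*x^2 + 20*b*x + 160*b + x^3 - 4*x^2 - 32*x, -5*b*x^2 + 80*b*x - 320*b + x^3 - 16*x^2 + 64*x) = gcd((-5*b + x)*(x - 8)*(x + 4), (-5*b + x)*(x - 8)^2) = -5*b*x + 40*b + x^2 - 8*x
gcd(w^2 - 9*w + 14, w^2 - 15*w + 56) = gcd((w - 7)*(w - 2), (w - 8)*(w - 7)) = w - 7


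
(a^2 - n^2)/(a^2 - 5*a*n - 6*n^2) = (a - n)/(a - 6*n)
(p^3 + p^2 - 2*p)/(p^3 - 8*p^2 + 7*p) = (p + 2)/(p - 7)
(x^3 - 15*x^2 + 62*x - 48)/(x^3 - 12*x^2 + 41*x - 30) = (x - 8)/(x - 5)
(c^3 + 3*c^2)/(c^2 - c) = c*(c + 3)/(c - 1)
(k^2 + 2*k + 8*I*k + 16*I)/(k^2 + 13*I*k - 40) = (k + 2)/(k + 5*I)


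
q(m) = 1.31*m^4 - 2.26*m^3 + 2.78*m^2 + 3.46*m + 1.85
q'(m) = 5.24*m^3 - 6.78*m^2 + 5.56*m + 3.46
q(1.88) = 19.53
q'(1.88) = 24.77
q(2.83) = 66.71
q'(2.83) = 83.66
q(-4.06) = 540.81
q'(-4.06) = -481.55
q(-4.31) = 671.56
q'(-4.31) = -565.98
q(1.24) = 9.20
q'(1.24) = 9.92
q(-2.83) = 149.57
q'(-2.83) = -185.34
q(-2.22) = 64.42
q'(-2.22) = -99.63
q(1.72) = 15.99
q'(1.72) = 19.63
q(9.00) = 7205.54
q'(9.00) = 3324.28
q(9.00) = 7205.54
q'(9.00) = 3324.28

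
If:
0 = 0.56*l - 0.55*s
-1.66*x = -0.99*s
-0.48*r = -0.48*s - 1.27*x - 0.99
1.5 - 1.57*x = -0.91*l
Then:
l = 34.60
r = 92.89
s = 35.23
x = 21.01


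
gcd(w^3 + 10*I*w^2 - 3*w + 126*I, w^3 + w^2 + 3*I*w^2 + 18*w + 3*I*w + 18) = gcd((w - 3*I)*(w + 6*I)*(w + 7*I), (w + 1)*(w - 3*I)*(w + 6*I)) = w^2 + 3*I*w + 18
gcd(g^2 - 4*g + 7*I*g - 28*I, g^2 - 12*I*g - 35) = 1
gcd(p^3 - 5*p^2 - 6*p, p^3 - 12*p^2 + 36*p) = p^2 - 6*p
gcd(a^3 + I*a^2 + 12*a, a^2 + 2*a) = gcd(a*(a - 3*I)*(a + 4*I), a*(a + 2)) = a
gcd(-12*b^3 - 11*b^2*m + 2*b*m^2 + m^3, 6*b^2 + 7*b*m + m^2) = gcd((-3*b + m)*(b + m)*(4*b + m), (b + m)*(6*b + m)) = b + m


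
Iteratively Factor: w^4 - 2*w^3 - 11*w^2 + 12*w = (w)*(w^3 - 2*w^2 - 11*w + 12) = w*(w - 4)*(w^2 + 2*w - 3) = w*(w - 4)*(w + 3)*(w - 1)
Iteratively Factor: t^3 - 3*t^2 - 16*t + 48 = (t - 3)*(t^2 - 16) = (t - 3)*(t + 4)*(t - 4)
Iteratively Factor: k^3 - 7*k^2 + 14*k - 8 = (k - 2)*(k^2 - 5*k + 4) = (k - 2)*(k - 1)*(k - 4)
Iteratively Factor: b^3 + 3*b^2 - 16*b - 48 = (b + 3)*(b^2 - 16) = (b - 4)*(b + 3)*(b + 4)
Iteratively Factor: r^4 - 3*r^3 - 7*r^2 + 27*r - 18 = (r + 3)*(r^3 - 6*r^2 + 11*r - 6) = (r - 2)*(r + 3)*(r^2 - 4*r + 3) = (r - 2)*(r - 1)*(r + 3)*(r - 3)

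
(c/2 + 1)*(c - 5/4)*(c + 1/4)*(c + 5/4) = c^4/2 + 9*c^3/8 - 17*c^2/32 - 225*c/128 - 25/64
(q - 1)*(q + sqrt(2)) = q^2 - q + sqrt(2)*q - sqrt(2)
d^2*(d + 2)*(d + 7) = d^4 + 9*d^3 + 14*d^2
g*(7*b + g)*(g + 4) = 7*b*g^2 + 28*b*g + g^3 + 4*g^2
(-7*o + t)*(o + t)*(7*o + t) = -49*o^3 - 49*o^2*t + o*t^2 + t^3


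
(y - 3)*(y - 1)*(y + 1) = y^3 - 3*y^2 - y + 3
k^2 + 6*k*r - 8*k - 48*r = (k - 8)*(k + 6*r)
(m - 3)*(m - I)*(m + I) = m^3 - 3*m^2 + m - 3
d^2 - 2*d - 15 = (d - 5)*(d + 3)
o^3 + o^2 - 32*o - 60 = (o - 6)*(o + 2)*(o + 5)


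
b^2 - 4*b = b*(b - 4)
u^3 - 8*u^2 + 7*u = u*(u - 7)*(u - 1)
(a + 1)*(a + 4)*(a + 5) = a^3 + 10*a^2 + 29*a + 20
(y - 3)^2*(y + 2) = y^3 - 4*y^2 - 3*y + 18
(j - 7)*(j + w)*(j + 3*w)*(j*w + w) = j^4*w + 4*j^3*w^2 - 6*j^3*w + 3*j^2*w^3 - 24*j^2*w^2 - 7*j^2*w - 18*j*w^3 - 28*j*w^2 - 21*w^3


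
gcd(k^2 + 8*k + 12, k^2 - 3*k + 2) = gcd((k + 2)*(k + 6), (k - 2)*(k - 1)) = 1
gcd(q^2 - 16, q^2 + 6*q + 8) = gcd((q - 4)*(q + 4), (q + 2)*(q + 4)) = q + 4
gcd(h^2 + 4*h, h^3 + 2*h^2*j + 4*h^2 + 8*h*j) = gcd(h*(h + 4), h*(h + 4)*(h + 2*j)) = h^2 + 4*h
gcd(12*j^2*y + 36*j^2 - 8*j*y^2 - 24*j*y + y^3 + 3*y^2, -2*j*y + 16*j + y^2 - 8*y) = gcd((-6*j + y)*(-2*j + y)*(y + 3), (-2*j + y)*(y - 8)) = -2*j + y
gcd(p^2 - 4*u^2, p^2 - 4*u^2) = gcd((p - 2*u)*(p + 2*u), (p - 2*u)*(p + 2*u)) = p^2 - 4*u^2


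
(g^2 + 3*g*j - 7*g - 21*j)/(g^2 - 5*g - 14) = (g + 3*j)/(g + 2)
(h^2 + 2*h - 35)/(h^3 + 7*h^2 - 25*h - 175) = 1/(h + 5)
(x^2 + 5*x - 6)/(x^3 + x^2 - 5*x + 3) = (x + 6)/(x^2 + 2*x - 3)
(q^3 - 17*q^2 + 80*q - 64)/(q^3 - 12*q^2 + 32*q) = (q^2 - 9*q + 8)/(q*(q - 4))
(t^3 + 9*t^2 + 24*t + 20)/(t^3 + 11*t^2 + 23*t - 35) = (t^2 + 4*t + 4)/(t^2 + 6*t - 7)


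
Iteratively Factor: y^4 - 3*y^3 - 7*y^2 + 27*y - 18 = (y - 2)*(y^3 - y^2 - 9*y + 9) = (y - 3)*(y - 2)*(y^2 + 2*y - 3) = (y - 3)*(y - 2)*(y + 3)*(y - 1)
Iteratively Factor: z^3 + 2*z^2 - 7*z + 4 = (z - 1)*(z^2 + 3*z - 4) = (z - 1)^2*(z + 4)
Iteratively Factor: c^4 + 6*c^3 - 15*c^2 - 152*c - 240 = (c - 5)*(c^3 + 11*c^2 + 40*c + 48) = (c - 5)*(c + 4)*(c^2 + 7*c + 12) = (c - 5)*(c + 3)*(c + 4)*(c + 4)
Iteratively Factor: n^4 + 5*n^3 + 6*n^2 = (n + 3)*(n^3 + 2*n^2) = (n + 2)*(n + 3)*(n^2) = n*(n + 2)*(n + 3)*(n)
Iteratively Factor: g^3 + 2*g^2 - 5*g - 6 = (g + 3)*(g^2 - g - 2) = (g - 2)*(g + 3)*(g + 1)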